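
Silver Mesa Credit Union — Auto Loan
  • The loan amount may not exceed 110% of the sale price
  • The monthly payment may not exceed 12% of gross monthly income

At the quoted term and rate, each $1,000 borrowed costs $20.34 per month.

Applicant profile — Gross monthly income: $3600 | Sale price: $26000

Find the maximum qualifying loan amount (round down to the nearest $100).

$21,200

Payment cap: 12% × $3,600 = $432/month.
At $20.34 per $1,000, that supports 432/20.34 × 1,000 ≈ $21,238 → $21,200.
LTV cap: 110% × $26,000 = $28,600 → $28,600.
Binding constraint: payment-to-income.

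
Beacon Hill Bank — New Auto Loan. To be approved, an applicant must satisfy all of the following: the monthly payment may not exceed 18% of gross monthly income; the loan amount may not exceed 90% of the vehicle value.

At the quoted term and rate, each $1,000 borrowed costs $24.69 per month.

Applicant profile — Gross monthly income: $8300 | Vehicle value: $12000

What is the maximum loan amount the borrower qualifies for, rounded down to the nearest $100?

$10,800

Payment cap: 18% × $8,300 = $1,494/month.
At $24.69 per $1,000, that supports 1,494/24.69 × 1,000 ≈ $60,510 → $60,500.
LTV cap: 90% × $12,000 = $10,800 → $10,800.
Binding constraint: loan-to-value.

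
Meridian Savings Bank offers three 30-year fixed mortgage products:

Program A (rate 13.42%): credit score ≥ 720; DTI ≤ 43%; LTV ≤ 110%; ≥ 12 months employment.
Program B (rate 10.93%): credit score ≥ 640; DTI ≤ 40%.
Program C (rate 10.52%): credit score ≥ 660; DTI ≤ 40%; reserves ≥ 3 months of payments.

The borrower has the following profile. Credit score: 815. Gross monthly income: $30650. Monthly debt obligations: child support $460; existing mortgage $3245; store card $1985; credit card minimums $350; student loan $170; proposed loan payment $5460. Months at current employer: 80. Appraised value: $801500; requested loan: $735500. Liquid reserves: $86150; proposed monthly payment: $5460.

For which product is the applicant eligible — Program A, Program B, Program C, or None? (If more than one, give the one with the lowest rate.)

Program C

Total debts = (460 + 3,245 + 1,985 + 350 + 170 + 5,460) = 11,670; DTI = 11,670/30,650 = 38.1%.
LTV = 735,500/801,500 = 91.8%.
Reserves = 86,150/5,460 = 15.8 months.
Program A: score 815 ≥ 720; DTI 38.1% ≤ 43%; LTV 91.8% ≤ 110%; employment 80 ≥ 12 mo → qualifies.
Program B: score 815 ≥ 640; DTI 38.1% ≤ 40% → qualifies.
Program C: score 815 ≥ 660; DTI 38.1% ≤ 40%; reserves 15.8 ≥ 3 mo → qualifies.
Qualifying: Program A, Program B, Program C. Lowest rate is 10.52% → Program C.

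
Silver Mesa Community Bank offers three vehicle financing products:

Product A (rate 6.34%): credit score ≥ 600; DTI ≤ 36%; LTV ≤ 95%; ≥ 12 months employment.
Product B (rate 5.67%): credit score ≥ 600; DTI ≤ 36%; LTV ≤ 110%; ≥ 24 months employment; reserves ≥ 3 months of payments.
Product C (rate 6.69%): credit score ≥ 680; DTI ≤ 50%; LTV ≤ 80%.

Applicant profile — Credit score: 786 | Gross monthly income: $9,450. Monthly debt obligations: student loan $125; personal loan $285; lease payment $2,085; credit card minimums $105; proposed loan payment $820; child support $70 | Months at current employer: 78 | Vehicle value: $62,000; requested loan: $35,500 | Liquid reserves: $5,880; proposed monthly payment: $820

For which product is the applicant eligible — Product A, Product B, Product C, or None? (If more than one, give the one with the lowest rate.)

Product C

Total debts = (125 + 285 + 2,085 + 105 + 820 + 70) = 3,490; DTI = 3,490/9,450 = 36.9%.
LTV = 35,500/62,000 = 57.3%.
Reserves = 5,880/820 = 7.2 months.
Product A: score 786 ≥ 600; DTI 36.9% > 36%; LTV 57.3% ≤ 95%; employment 78 ≥ 12 mo → does not qualify.
Product B: score 786 ≥ 600; DTI 36.9% > 36%; LTV 57.3% ≤ 110%; employment 78 ≥ 24 mo; reserves 7.2 ≥ 3 mo → does not qualify.
Product C: score 786 ≥ 680; DTI 36.9% ≤ 50%; LTV 57.3% ≤ 80% → qualifies.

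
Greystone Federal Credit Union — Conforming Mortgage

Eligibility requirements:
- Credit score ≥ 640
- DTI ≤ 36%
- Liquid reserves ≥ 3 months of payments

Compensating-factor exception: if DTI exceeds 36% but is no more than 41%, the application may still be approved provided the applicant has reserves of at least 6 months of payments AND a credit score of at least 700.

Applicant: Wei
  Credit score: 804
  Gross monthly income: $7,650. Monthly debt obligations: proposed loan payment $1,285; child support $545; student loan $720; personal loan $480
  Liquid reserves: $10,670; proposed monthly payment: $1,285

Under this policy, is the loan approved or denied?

Credit score 804 ≥ 640 (meets base)
Total debts = (1,285 + 545 + 720 + 480) = 3,030. DTI: 3,030 ÷ 7,650 = 39.6%, over the 36% base limit.
Reserves = 10,670/1,285 = 8.3 months ≥ 3
39.6% falls in the override range (36%–41%), so the compensating-factor test applies.
Reserves 8.3 ≥ 6 months; credit score 804 ≥ 700.
Both compensating conditions met → exception applies.

Approved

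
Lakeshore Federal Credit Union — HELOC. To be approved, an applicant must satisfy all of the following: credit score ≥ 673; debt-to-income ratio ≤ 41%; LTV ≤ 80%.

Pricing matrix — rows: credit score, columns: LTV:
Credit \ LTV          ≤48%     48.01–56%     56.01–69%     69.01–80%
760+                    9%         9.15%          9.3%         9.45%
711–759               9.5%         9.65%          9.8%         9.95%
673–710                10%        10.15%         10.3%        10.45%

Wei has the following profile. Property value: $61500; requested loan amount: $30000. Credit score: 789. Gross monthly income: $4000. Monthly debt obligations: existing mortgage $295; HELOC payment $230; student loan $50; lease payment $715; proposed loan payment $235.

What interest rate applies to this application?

9.15%

Credit score 789 ≥ 673; Total monthly debts = (295 + 230 + 50 + 715 + 235) = 1,525. DTI: 1,525 ÷ 4,000 = 38.1%, within the 41% cap
Loan-to-value = 30,000/61,500 = 48.8% — pass (80% max)
Row: 789 falls in 760+. Column: 48.8% falls in 48.01–56%. Rate = 9.15%.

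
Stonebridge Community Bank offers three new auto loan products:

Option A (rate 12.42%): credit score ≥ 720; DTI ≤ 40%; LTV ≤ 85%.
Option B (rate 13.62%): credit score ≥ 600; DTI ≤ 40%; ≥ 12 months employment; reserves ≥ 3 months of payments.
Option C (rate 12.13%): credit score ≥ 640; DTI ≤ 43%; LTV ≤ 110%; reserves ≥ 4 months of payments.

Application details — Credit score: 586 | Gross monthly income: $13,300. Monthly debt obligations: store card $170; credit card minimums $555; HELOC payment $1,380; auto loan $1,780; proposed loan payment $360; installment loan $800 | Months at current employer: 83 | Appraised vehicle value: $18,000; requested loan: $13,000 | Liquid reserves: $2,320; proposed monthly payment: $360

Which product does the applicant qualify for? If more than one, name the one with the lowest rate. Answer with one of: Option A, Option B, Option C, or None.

Total debts = (170 + 555 + 1,380 + 1,780 + 360 + 800) = 5,045; DTI = 5,045/13,300 = 37.9%.
LTV = 13,000/18,000 = 72.2%.
Reserves = 2,320/360 = 6.4 months.
Option A: score 586 < 720; DTI 37.9% ≤ 40%; LTV 72.2% ≤ 85% → does not qualify.
Option B: score 586 < 600; DTI 37.9% ≤ 40%; employment 83 ≥ 12 mo; reserves 6.4 ≥ 3 mo → does not qualify.
Option C: score 586 < 640; DTI 37.9% ≤ 43%; LTV 72.2% ≤ 110%; reserves 6.4 ≥ 4 mo → does not qualify.

None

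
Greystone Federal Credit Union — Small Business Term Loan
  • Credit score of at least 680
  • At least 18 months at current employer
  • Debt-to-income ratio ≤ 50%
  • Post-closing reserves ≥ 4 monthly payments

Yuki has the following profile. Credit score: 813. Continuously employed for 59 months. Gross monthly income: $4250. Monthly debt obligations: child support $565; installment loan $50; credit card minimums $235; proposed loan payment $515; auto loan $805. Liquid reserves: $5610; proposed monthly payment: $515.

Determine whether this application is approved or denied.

Denied

Credit score 813 ≥ 680 (meets)
Employment 59 ≥ 18 months
Total monthly debts = (565 + 50 + 235 + 515 + 805) = 2,170. DTI = 2,170/4,250 = 51.1% > 50%
Reserves = 5,610/515 = 10.9 months ≥ 4
Fails on DTI.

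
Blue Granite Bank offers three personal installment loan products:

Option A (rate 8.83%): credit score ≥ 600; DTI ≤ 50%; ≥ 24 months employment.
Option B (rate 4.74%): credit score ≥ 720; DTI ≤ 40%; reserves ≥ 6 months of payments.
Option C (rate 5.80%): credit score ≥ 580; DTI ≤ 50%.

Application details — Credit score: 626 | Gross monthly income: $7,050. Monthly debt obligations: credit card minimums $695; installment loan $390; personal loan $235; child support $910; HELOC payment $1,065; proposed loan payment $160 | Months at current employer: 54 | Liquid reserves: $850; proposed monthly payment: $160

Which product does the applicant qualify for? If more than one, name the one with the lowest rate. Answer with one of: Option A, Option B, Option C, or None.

Option C

Total debts = (695 + 390 + 235 + 910 + 1,065 + 160) = 3,455; DTI = 3,455/7,050 = 49%.
Reserves = 850/160 = 5.3 months.
Option A: score 626 ≥ 600; DTI 49% ≤ 50%; employment 54 ≥ 24 mo → qualifies.
Option B: score 626 < 720; DTI 49% > 40%; reserves 5.3 < 6 mo → does not qualify.
Option C: score 626 ≥ 580; DTI 49% ≤ 50% → qualifies.
Qualifying: Option A, Option C. Lowest rate is 5.80% → Option C.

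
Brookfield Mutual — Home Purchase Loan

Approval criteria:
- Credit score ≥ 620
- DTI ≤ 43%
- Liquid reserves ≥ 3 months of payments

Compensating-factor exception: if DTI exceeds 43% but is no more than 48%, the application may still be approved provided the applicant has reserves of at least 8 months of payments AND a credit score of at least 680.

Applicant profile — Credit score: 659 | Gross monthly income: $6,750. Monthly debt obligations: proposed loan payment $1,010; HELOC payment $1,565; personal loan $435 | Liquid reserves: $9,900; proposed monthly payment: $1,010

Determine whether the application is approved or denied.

Denied

Credit score 659 ≥ 620 (meets base)
Total debts = (1,010 + 1,565 + 435) = 3,010. DTI: 3,010 ÷ 6,750 = 44.6%, over the 43% base limit.
Liquid reserves cover 9,900/1,010 = 9.8 months — ≥ 3 required
44.6% falls in the override range (43%–48%), so the compensating-factor test applies.
Override check — reserves: 9.8 mo (ok); score: 659 (below 680).
Compensating-factor requirement not fully met.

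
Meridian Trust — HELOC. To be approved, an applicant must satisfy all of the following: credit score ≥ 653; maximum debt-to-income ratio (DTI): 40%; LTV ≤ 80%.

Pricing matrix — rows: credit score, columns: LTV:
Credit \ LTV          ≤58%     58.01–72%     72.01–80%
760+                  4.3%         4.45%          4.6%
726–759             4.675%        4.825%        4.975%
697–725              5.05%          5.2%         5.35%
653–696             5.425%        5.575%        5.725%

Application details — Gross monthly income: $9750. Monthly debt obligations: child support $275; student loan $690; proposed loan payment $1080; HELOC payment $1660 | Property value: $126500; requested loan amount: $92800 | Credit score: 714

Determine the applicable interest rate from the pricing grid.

5.35%

Credit score 714 ≥ 653; Total monthly debts = (275 + 690 + 1,080 + 1,660) = 3,705. DTI: 3,705 ÷ 9,750 = 38%, within the 40% cap
Loan-to-value = 92,800/126,500 = 73.4% — pass (80% max)
Credit 714 → row 697–725; LTV 73.4% → column 72.01–80%. Grid cell → 5.35%.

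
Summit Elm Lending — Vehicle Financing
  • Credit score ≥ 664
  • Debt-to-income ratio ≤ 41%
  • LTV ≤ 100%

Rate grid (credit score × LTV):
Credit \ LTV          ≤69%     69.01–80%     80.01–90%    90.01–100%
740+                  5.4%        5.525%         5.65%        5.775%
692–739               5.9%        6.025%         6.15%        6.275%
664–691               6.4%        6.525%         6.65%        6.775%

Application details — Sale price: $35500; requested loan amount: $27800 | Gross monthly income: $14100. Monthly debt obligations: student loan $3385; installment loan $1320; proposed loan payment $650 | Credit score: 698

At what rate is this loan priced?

Credit score 698 ≥ 664; Total monthly debts = (3,385 + 1,320 + 650) = 5,355. DTI = 5,355/14,100 = 38% ≤ 41%
Loan-to-value = 27,800/35,500 = 78.3% — pass (100% max)
Score 698 is in the 692–739 band; LTV 78.3% is in the 69.01–80% band → 6.025%.

6.025%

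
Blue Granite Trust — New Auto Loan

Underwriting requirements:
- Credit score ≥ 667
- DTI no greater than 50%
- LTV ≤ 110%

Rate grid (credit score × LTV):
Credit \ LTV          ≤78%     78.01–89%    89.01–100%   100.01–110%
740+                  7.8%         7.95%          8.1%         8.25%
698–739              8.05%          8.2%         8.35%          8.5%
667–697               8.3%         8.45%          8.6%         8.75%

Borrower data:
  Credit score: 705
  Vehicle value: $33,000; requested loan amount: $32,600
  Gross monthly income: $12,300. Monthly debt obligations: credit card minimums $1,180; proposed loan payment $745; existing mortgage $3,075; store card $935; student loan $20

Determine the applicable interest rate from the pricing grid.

Credit score 705 ≥ 667; Total monthly debts = (1,180 + 745 + 3,075 + 935 + 20) = 5,955. DTI = 5,955/12,300 = 48.4% ≤ 50%
LTV = 32,600/33,000 = 98.8% ≤ 110%
Credit 705 → row 698–739; LTV 98.8% → column 89.01–100%. Grid cell → 8.35%.

8.35%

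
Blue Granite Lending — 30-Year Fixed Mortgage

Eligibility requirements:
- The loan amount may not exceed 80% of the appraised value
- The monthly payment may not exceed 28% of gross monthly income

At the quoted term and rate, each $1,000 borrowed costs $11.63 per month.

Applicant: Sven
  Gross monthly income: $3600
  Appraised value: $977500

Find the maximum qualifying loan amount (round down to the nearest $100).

Payment cap: 28% × $3,600 = $1,008/month.
At $11.63 per $1,000, that supports 1,008/11.63 × 1,000 ≈ $86,672 → $86,600.
LTV cap: 80% × $977,500 = $782,000 → $782,000.
Binding constraint: payment-to-income.

$86,600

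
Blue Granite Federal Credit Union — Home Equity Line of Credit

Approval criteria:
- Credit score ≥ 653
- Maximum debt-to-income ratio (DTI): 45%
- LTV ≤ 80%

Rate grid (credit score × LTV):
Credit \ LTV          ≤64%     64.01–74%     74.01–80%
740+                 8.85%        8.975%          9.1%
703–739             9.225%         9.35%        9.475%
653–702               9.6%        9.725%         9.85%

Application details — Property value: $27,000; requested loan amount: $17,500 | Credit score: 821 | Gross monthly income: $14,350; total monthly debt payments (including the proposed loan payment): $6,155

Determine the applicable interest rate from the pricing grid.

8.975%

Credit score 821 ≥ 653; DTI = 6,155/14,350 = 42.9% ≤ 45%
LTV = 17,500/27,000 = 64.8% ≤ 80%
Credit 821 → row 740+; LTV 64.8% → column 64.01–74%. Grid cell → 8.975%.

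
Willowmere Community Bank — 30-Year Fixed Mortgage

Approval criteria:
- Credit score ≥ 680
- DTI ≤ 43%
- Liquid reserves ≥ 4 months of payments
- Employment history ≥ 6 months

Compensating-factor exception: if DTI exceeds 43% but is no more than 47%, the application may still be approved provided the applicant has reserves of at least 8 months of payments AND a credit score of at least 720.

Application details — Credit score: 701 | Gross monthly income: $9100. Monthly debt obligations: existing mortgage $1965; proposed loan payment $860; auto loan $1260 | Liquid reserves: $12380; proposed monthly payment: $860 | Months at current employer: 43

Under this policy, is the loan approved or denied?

Credit score 701 ≥ 680 (meets base)
Total debts = (1,965 + 860 + 1,260) = 4,085. DTI: 4,085 ÷ 9,100 = 44.9%, over the 43% base limit.
Liquid reserves cover 12,380/860 = 14.4 months — ≥ 4 required
Employment 43 ≥ 6 months
DTI 44.9% is within the 43%–47% exception band; checking compensating factors.
Override check — reserves: 14.4 mo (ok); score: 701 (below 720).
Compensating-factor requirement not fully met.

Denied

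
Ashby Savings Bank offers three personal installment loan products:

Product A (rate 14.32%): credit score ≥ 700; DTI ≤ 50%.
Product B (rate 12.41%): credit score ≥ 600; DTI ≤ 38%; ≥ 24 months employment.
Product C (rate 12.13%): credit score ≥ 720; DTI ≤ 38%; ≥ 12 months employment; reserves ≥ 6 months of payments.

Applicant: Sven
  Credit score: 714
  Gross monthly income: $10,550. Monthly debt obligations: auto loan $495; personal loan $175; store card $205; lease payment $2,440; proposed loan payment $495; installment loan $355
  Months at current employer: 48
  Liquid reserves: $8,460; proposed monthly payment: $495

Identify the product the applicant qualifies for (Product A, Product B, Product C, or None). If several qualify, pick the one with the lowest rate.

Product A

Total debts = (495 + 175 + 205 + 2,440 + 495 + 355) = 4,165; DTI = 4,165/10,550 = 39.5%.
Reserves = 8,460/495 = 17.1 months.
Product A: score 714 ≥ 700; DTI 39.5% ≤ 50% → qualifies.
Product B: score 714 ≥ 600; DTI 39.5% > 38%; employment 48 ≥ 24 mo → does not qualify.
Product C: score 714 < 720; DTI 39.5% > 38%; employment 48 ≥ 12 mo; reserves 17.1 ≥ 6 mo → does not qualify.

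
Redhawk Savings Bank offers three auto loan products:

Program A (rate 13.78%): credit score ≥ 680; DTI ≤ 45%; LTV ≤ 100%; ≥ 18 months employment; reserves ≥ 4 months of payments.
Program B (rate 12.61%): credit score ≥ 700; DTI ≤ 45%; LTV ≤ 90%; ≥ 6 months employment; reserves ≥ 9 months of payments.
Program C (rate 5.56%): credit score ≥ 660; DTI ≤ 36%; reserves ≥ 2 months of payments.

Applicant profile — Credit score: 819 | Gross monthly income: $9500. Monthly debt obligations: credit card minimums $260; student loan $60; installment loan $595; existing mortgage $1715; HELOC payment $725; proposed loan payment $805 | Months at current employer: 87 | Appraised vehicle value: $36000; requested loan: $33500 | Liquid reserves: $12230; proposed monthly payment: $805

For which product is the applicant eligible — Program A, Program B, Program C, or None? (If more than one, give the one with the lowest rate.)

Total debts = (260 + 60 + 595 + 1,715 + 725 + 805) = 4,160; DTI = 4,160/9,500 = 43.8%.
LTV = 33,500/36,000 = 93.1%.
Reserves = 12,230/805 = 15.2 months.
Program A: score 819 ≥ 680; DTI 43.8% ≤ 45%; LTV 93.1% ≤ 100%; employment 87 ≥ 18 mo; reserves 15.2 ≥ 4 mo → qualifies.
Program B: score 819 ≥ 700; DTI 43.8% ≤ 45%; LTV 93.1% > 90%; employment 87 ≥ 6 mo; reserves 15.2 ≥ 9 mo → does not qualify.
Program C: score 819 ≥ 660; DTI 43.8% > 36%; reserves 15.2 ≥ 2 mo → does not qualify.

Program A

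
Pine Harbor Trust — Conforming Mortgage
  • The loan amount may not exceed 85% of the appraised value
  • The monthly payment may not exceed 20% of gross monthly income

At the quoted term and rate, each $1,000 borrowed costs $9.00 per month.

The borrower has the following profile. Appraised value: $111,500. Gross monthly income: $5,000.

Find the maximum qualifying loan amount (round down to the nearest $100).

$94,700

Payment cap: 20% × $5,000 = $1,000/month.
At $9.00 per $1,000, that supports 1,000/9.00 × 1,000 ≈ $111,111 → $111,100.
LTV cap: 85% × $111,500 = $94,775 → $94,700.
Binding constraint: loan-to-value.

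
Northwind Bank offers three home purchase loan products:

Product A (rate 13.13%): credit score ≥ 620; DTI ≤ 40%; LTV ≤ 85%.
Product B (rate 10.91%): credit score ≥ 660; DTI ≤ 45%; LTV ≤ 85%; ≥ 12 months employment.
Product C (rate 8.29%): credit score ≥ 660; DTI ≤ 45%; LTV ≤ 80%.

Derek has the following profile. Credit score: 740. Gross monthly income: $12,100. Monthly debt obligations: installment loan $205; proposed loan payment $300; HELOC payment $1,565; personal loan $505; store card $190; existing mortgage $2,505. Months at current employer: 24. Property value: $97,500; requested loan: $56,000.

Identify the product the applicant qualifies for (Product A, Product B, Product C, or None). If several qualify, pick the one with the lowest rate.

Product C

Total debts = (205 + 300 + 1,565 + 505 + 190 + 2,505) = 5,270; DTI = 5,270/12,100 = 43.6%.
LTV = 56,000/97,500 = 57.4%.
Product A: score 740 ≥ 620; DTI 43.6% > 40%; LTV 57.4% ≤ 85% → does not qualify.
Product B: score 740 ≥ 660; DTI 43.6% ≤ 45%; LTV 57.4% ≤ 85%; employment 24 ≥ 12 mo → qualifies.
Product C: score 740 ≥ 660; DTI 43.6% ≤ 45%; LTV 57.4% ≤ 80% → qualifies.
Qualifying: Product B, Product C. Lowest rate is 8.29% → Product C.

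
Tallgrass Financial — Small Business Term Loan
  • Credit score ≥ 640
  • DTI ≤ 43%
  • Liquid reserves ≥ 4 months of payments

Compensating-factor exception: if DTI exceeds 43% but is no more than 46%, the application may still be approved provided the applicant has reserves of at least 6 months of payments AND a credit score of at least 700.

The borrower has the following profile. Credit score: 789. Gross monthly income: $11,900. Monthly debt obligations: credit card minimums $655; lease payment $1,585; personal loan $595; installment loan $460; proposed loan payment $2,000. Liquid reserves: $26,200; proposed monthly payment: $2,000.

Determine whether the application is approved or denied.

Credit score 789 ≥ 640 (meets base)
Total debts = (655 + 1,585 + 595 + 460 + 2,000) = 5,295. DTI = 5,295/11,900 = 44.5% > 43% — standard DTI limit exceeded.
Reserves = 26,200/2,000 = 13.1 months ≥ 4
DTI 44.5% is within the 43%–46% exception band; checking compensating factors.
Reserves 13.1 ≥ 6 months; credit score 789 ≥ 700.
Both override conditions satisfied; DTI exception granted.

Approved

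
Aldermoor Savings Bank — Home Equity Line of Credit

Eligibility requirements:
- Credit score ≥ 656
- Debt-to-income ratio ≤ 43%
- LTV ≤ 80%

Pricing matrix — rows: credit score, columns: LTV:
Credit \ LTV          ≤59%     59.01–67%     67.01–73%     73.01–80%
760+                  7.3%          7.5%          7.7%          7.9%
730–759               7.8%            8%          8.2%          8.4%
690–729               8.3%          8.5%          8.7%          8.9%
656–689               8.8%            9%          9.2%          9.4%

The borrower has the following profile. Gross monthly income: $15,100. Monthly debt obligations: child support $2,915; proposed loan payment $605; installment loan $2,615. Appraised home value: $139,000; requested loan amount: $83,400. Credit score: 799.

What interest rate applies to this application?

7.5%

Credit score 799 ≥ 656; Total monthly debts = (2,915 + 605 + 2,615) = 6,135. DTI: 6,135 ÷ 15,100 = 40.6%, within the 43% cap
LTV = 83,400/139,000 = 60% ≤ 80%
Credit 799 → row 760+; LTV 60% → column 59.01–67%. Grid cell → 7.5%.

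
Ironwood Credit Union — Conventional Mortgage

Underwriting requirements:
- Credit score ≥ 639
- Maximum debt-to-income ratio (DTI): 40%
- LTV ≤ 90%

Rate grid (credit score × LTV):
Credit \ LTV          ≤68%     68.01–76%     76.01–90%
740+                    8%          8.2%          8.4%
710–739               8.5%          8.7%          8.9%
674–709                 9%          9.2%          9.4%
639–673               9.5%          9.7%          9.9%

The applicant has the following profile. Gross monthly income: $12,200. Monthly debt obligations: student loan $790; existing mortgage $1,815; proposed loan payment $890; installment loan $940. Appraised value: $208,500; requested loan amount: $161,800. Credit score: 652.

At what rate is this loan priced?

Credit score 652 ≥ 639; Total monthly debts = (790 + 1,815 + 890 + 940) = 4,435. Debt-to-income = 4,435/12,200 = 36.4% — meets 40% limit
Loan-to-value = 161,800/208,500 = 77.6% — pass (90% max)
Credit 652 → row 639–673; LTV 77.6% → column 76.01–90%. Grid cell → 9.9%.

9.9%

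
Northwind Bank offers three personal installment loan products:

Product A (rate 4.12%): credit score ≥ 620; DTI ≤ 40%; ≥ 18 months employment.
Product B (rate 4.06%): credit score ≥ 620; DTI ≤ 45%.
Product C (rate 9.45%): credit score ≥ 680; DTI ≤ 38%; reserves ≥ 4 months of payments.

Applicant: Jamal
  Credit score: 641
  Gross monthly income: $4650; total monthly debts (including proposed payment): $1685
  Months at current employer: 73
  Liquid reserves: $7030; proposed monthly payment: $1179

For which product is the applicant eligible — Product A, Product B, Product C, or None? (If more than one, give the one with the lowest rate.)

DTI = 1,685/4,650 = 36.2%.
Reserves = 7,030/1,179 = 6.0 months.
Product A: score 641 ≥ 620; DTI 36.2% ≤ 40%; employment 73 ≥ 18 mo → qualifies.
Product B: score 641 ≥ 620; DTI 36.2% ≤ 45% → qualifies.
Product C: score 641 < 680; DTI 36.2% ≤ 38%; reserves 6.0 ≥ 4 mo → does not qualify.
Qualifying: Product A, Product B. Lowest rate is 4.06% → Product B.

Product B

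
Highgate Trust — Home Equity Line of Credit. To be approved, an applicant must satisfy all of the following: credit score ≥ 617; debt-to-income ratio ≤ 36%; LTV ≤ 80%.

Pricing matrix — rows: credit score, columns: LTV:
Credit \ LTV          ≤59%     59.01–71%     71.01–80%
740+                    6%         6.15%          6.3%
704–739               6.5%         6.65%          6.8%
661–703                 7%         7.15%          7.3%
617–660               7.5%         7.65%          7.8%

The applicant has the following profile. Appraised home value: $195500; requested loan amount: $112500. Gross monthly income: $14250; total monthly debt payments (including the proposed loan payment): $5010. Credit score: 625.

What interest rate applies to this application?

Credit score 625 ≥ 617; Debt-to-income = 5,010/14,250 = 35.2% — meets 36% limit
Loan-to-value = 112,500/195,500 = 57.5% — pass (80% max)
Credit 625 → row 617–660; LTV 57.5% → column ≤59%. Grid cell → 7.5%.

7.5%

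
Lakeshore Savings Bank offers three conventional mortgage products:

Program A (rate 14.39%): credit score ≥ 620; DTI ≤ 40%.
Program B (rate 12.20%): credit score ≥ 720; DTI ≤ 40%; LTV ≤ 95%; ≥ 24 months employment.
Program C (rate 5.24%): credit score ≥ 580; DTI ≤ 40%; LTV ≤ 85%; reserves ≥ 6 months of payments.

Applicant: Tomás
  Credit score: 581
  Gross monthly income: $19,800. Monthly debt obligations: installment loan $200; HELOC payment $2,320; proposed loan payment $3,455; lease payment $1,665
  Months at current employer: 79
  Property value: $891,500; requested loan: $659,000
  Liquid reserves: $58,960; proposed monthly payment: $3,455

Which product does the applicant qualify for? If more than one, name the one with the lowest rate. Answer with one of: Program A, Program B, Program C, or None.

Total debts = (200 + 2,320 + 3,455 + 1,665) = 7,640; DTI = 7,640/19,800 = 38.6%.
LTV = 659,000/891,500 = 73.9%.
Reserves = 58,960/3,455 = 17.1 months.
Program A: score 581 < 620; DTI 38.6% ≤ 40% → does not qualify.
Program B: score 581 < 720; DTI 38.6% ≤ 40%; LTV 73.9% ≤ 95%; employment 79 ≥ 24 mo → does not qualify.
Program C: score 581 ≥ 580; DTI 38.6% ≤ 40%; LTV 73.9% ≤ 85%; reserves 17.1 ≥ 6 mo → qualifies.

Program C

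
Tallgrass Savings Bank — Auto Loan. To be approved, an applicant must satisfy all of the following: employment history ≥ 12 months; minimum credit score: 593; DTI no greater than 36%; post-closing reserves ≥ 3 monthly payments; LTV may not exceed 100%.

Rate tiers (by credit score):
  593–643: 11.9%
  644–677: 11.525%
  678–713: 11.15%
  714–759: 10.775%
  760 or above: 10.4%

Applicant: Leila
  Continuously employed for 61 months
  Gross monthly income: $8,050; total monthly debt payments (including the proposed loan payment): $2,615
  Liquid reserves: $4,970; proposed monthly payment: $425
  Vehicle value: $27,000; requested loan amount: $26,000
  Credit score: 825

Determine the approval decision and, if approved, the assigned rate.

Approved at 10.4%

Credit score 825 ≥ 593 (meets minimum)
DTI: 2,615 ÷ 8,050 = 32.5%, within the 36% cap
Loan-to-value = 26,000/27,000 = 96.3% — pass (100% max)
Reserves: 4,970 ÷ 425 = 11.7 months (meets 3-month minimum)
Employment 61 ≥ 12 months
All requirements met. Score 825 falls in the 760 or above tier → 10.4%.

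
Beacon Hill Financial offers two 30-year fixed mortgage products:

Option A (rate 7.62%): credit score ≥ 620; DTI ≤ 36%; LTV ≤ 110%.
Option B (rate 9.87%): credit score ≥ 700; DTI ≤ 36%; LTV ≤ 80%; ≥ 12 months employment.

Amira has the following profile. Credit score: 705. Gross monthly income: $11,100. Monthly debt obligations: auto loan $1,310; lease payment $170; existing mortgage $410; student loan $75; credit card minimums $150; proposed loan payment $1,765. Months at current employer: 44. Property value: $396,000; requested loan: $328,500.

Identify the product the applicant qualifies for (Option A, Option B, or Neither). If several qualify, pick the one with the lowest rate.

Total debts = (1,310 + 170 + 410 + 75 + 150 + 1,765) = 3,880; DTI = 3,880/11,100 = 35%.
LTV = 328,500/396,000 = 83%.
Option A: score 705 ≥ 620; DTI 35% ≤ 36%; LTV 83% ≤ 110% → qualifies.
Option B: score 705 ≥ 700; DTI 35% ≤ 36%; LTV 83% > 80%; employment 44 ≥ 12 mo → does not qualify.

Option A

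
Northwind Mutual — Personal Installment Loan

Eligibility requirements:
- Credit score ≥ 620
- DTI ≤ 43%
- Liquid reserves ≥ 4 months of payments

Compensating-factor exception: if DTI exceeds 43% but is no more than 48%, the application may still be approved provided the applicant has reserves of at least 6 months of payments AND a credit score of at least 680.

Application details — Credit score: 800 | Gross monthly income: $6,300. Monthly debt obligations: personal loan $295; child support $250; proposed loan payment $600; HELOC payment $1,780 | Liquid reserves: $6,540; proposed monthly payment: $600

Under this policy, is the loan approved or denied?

Credit score 800 ≥ 620 (meets base)
Total debts = (295 + 250 + 600 + 1,780) = 2,925. DTI: 2,925 ÷ 6,300 = 46.4%, over the 43% base limit.
Reserves = 6,540/600 = 10.9 months ≥ 4
46.4% falls in the override range (43%–48%), so the compensating-factor test applies.
Reserves 10.9 ≥ 6 months; credit score 800 ≥ 680.
Both compensating conditions met → exception applies.

Approved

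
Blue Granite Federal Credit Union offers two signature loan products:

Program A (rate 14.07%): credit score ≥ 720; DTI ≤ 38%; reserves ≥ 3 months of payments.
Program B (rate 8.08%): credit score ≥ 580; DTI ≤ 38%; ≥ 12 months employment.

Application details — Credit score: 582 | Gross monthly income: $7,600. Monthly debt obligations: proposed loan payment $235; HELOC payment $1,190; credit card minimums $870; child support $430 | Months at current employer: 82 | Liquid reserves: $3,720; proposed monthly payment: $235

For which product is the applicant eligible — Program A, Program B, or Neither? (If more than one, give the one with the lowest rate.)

Total debts = (235 + 1,190 + 870 + 430) = 2,725; DTI = 2,725/7,600 = 35.9%.
Reserves = 3,720/235 = 15.8 months.
Program A: score 582 < 720; DTI 35.9% ≤ 38%; reserves 15.8 ≥ 3 mo → does not qualify.
Program B: score 582 ≥ 580; DTI 35.9% ≤ 38%; employment 82 ≥ 12 mo → qualifies.

Program B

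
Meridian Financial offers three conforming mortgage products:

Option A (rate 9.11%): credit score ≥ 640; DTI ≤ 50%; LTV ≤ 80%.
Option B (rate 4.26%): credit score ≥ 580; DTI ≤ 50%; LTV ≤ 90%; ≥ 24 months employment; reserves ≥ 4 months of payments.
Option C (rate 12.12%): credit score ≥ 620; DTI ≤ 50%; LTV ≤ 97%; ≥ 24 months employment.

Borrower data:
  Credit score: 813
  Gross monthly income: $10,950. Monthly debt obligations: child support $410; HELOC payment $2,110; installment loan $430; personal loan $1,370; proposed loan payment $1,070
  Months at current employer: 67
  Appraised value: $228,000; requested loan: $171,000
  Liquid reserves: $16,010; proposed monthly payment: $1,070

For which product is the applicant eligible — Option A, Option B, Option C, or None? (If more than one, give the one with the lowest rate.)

Total debts = (410 + 2,110 + 430 + 1,370 + 1,070) = 5,390; DTI = 5,390/10,950 = 49.2%.
LTV = 171,000/228,000 = 75%.
Reserves = 16,010/1,070 = 15.0 months.
Option A: score 813 ≥ 640; DTI 49.2% ≤ 50%; LTV 75% ≤ 80% → qualifies.
Option B: score 813 ≥ 580; DTI 49.2% ≤ 50%; LTV 75% ≤ 90%; employment 67 ≥ 24 mo; reserves 15.0 ≥ 4 mo → qualifies.
Option C: score 813 ≥ 620; DTI 49.2% ≤ 50%; LTV 75% ≤ 97%; employment 67 ≥ 24 mo → qualifies.
Qualifying: Option A, Option B, Option C. Lowest rate is 4.26% → Option B.

Option B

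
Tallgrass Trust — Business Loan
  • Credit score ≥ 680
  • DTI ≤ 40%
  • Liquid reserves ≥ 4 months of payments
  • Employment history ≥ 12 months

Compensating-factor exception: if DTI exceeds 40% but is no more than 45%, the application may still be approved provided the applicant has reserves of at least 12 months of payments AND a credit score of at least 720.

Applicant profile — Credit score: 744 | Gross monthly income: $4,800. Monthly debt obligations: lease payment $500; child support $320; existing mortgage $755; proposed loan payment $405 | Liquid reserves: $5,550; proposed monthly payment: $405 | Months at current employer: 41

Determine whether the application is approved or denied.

Approved

Credit score 744 ≥ 680 (meets base)
Total debts = (500 + 320 + 755 + 405) = 1,980. DTI = 1,980/4,800 = 41.2% > 40% — standard DTI limit exceeded.
Reserves = 5,550/405 = 13.7 months ≥ 4
Employment 41 ≥ 12 months
DTI 41.2% is within the 40%–45% exception band; checking compensating factors.
Override check — reserves: 13.7 mo (ok); score: 744 (ok).
Both compensating conditions met → exception applies.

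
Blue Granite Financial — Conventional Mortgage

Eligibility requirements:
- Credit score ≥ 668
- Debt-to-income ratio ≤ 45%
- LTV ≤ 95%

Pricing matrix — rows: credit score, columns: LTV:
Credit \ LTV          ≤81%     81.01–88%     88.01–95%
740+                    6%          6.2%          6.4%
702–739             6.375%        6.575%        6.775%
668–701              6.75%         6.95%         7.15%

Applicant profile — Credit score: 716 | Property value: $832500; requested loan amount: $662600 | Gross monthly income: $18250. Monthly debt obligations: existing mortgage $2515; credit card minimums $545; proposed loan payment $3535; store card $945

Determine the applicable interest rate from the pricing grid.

Credit score 716 ≥ 668; Total monthly debts = (2,515 + 545 + 3,535 + 945) = 7,540. DTI = 7,540/18,250 = 41.3% ≤ 45%
LTV: 662,600 ÷ 832,500 = 79.6%, within 95% cap
Credit 716 → row 702–739; LTV 79.6% → column ≤81%. Grid cell → 6.375%.

6.375%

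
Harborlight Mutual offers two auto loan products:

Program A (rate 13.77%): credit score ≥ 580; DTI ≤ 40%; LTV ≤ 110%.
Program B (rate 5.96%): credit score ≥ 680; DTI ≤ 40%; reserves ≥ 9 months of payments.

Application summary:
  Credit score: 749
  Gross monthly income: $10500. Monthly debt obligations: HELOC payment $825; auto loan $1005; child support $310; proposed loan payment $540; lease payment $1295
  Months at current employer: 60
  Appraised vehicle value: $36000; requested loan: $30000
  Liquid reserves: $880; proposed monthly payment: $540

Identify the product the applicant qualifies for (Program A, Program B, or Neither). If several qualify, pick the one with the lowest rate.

Program A

Total debts = (825 + 1,005 + 310 + 540 + 1,295) = 3,975; DTI = 3,975/10,500 = 37.9%.
LTV = 30,000/36,000 = 83.3%.
Reserves = 880/540 = 1.6 months.
Program A: score 749 ≥ 580; DTI 37.9% ≤ 40%; LTV 83.3% ≤ 110% → qualifies.
Program B: score 749 ≥ 680; DTI 37.9% ≤ 40%; reserves 1.6 < 9 mo → does not qualify.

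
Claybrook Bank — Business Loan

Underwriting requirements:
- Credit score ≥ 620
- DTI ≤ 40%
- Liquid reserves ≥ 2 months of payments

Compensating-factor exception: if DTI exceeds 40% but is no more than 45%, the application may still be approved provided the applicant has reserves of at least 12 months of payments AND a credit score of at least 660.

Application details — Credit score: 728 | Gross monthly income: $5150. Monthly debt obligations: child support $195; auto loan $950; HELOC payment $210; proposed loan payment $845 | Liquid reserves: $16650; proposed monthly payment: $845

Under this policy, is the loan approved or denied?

Credit score 728 ≥ 620 (meets base)
Total debts = (195 + 950 + 210 + 845) = 2,200. DTI: 2,200 ÷ 5,150 = 42.7%, over the 40% base limit.
Liquid reserves cover 16,650/845 = 19.7 months — ≥ 2 required
42.7% falls in the override range (40%–45%), so the compensating-factor test applies.
Override check — reserves: 19.7 mo (ok); score: 728 (ok).
Both override conditions satisfied; DTI exception granted.

Approved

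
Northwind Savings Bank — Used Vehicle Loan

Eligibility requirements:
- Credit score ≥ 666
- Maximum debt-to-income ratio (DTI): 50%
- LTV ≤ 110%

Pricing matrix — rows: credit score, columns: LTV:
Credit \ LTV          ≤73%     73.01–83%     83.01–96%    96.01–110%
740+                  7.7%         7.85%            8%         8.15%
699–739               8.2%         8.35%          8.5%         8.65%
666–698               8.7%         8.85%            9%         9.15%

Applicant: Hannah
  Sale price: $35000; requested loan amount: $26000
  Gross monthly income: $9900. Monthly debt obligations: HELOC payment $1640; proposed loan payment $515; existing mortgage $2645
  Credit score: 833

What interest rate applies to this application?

7.85%

Credit score 833 ≥ 666; Total monthly debts = (1,640 + 515 + 2,645) = 4,800. Debt-to-income = 4,800/9,900 = 48.5% — meets 50% limit
LTV: 26,000 ÷ 35,000 = 74.3%, within 110% cap
Credit 833 → row 740+; LTV 74.3% → column 73.01–83%. Grid cell → 7.85%.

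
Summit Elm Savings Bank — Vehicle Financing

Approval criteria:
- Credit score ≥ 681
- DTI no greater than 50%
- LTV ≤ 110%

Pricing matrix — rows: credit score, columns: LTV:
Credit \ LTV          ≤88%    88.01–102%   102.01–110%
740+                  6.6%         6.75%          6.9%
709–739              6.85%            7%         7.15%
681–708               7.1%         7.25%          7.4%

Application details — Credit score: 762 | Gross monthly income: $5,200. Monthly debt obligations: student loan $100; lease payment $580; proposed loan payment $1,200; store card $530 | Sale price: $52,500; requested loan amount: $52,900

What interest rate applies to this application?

6.75%

Credit score 762 ≥ 681; Total monthly debts = (100 + 580 + 1,200 + 530) = 2,410. DTI = 2,410/5,200 = 46.3% ≤ 50%
LTV = 52,900/52,500 = 100.8% ≤ 110%
Score 762 is in the 740+ band; LTV 100.8% is in the 88.01–102% band → 6.75%.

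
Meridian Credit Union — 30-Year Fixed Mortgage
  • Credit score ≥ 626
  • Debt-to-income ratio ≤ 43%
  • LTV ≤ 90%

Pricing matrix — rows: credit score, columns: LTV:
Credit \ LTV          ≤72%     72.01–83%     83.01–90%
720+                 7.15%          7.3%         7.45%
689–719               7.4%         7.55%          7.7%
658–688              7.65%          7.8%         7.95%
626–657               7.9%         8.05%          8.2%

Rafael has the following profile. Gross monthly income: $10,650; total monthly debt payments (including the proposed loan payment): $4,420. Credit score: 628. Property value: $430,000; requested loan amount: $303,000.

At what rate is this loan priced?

7.9%

Credit score 628 ≥ 626; DTI = 4,420/10,650 = 41.5% ≤ 43%
Loan-to-value = 303,000/430,000 = 70.5% — pass (90% max)
Score 628 is in the 626–657 band; LTV 70.5% is in the ≤72% band → 7.9%.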